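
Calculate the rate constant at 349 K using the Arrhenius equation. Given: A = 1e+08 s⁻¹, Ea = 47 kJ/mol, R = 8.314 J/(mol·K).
9.23e+00 s⁻¹

k = A·exp(-Ea/(R·T)) = 1e+08·exp(-47000/(8.314·349)) = 1e+08·exp(-16.1980) = 1e+08·9.2317e-08 = 9.23e+00 s⁻¹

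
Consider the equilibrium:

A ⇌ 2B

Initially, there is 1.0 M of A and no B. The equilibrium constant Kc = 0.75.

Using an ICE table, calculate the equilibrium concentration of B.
[B] = 0.699 M

ICE: [A] = 1.0 − x, [B] = 2x.
Kc = (2x)²/(1.0 − x) = 0.75 ⇒ 4x² + 0.75x − 0.75 = 0.
x = (−0.75 + √(0.75² + 4·4·0.75))/(2·4) = (−0.75 + √12.562)/8 = 0.3493.
[B] = 2x = 0.699 M.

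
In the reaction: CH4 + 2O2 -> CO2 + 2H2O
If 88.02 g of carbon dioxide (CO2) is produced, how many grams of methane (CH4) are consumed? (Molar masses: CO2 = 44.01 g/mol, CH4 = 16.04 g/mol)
Moles of CO2 = 88.02 g ÷ 44.01 g/mol = 2 mol
Mole ratio: 1 mol CH4 / 1 mol CO2
Moles of CH4 = 2 × (1/1) = 2 mol
Mass of CH4 = 2 mol × 16.04 g/mol = 32.08 g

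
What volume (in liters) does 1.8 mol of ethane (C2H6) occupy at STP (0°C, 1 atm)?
At STP, 1 mol of gas occupies 22.4 L
Volume = 1.8 mol × 22.4 L/mol = 40.32 L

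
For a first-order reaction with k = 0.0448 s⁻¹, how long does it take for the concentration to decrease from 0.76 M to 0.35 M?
17.31 s

From ln[A] = ln[A]₀ - k·t: t = ln([A]₀/[A])/k = ln(0.76/0.35)/0.0448 = ln(2.1714)/0.0448 = 0.7754/0.0448 = 17.31 s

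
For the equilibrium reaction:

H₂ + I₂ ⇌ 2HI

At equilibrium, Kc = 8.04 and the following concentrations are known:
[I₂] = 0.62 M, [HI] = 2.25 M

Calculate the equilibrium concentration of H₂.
[H₂] = 1.0156 M

Kc = ([HI]^2) / ([H₂] × [I₂]) = 8.04
[H₂]^1 = (product terms)/(Kc · other reactant terms) = 5.0625 / (8.04 · 0.62) = 1.0156
[H₂] = 1.0156 M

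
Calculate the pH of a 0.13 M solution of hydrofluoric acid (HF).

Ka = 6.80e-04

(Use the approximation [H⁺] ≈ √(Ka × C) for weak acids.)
pH = 2.03

[H⁺] = √(Ka × C) = √(6.80e-04 × 0.13) = 9.4021e-03. pH = -log(9.4021e-03)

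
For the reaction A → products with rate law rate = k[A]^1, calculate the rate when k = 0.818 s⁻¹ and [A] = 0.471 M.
0.3853 M/s

rate = k·[A]^1 = 0.818·(0.471)^1 = 0.818·0.471 = 0.3853 M/s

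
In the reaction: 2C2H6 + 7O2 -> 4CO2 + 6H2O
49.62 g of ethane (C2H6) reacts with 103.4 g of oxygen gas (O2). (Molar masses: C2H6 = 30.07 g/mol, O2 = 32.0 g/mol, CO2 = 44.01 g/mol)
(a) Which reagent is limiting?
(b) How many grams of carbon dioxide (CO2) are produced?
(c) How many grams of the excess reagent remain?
(a) O2, (b) 81.26 g, (c) 21.86 g

Moles of C2H6 = 49.62 g ÷ 30.07 g/mol = 1.65015 mol
Moles of O2 = 103.4 g ÷ 32.0 g/mol = 3.23125 mol
Moles ÷ coefficient: C2H6: 1.65015/2 = 0.8251, O2: 3.23125/7 = 0.4616
(a) O2 has the smaller value, so O2 is the limiting reagent.
(b) Moles of CO2 = 3.23125 mol O2 × (4/7) = 1.84643 mol; mass = 1.84643 mol × 44.01 g/mol = 81.26 g
(c) C2H6 consumed = 3.23125 × (2/7) = 0.923214 mol; remaining = 1.65015 − 0.923214 = 0.726935 mol; mass = 0.726935 mol × 30.07 g/mol = 21.86 g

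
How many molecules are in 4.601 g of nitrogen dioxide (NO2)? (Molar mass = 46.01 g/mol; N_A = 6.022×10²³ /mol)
Moles = 4.601 g ÷ 46.01 g/mol = 0.1 mol
Molecules = 0.1 mol × 6.022×10²³ /mol = 6.022e+22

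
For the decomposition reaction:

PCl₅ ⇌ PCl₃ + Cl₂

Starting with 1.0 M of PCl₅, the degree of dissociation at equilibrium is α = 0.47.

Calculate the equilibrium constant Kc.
K_c = 0.4168

x = α·[A]₀ = 0.47 × 1.0 = 0.47 M dissociated.
At eq: [PCl₅] = 1.0 − 0.47 = 0.53 M; [PCl₃] = [Cl₂] = x = 0.47 M.
Kc = [PCl₃][Cl₂]/[PCl₅] = (0.47)²/0.53 = 0.4168.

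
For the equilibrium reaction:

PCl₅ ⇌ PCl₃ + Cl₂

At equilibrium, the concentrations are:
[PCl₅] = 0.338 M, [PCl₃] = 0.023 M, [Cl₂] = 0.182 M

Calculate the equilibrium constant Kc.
K_c = 0.0124

Kc = ([PCl₃] × [Cl₂]) / ([PCl₅])
   = ((0.023)·(0.182)) / ((0.338))
   = 0.004186 / 0.338 = 0.0124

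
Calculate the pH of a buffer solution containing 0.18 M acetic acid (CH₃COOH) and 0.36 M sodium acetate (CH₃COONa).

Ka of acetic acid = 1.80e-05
pH = 5.05

pKa = -log(1.80e-05) = 4.74. pH = pKa + log([A⁻]/[HA]) = 4.74 + log(0.36/0.18)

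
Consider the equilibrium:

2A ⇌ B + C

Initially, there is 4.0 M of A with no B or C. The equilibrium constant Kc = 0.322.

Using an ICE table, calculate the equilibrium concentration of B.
[B] = 1.063 M

ICE: [A] = 4.0 − 2x, [B] = [C] = x.
Kc = x²/(4.0 − 2x)² = 0.322 ⇒ √Kc = x/(4.0 − 2x).
x = √0.322·4.0/(1 + 2√0.322) = 0.56745·4.0/2.1349 = 1.0632.
[B] = x = 1.063 M.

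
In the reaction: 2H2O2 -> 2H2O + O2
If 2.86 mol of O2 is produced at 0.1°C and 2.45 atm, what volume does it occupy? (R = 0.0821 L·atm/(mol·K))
T = 0.1°C + 273.15 = 273.25 K
V = nRT/P = (2.86 × 0.0821 × 273.25) / 2.45
V = 26.19 L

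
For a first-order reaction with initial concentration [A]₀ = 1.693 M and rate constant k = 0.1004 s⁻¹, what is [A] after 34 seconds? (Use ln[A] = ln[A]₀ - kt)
0.0557 M

ln[A] = ln[A]₀ - k·t = ln(1.693) - (0.1004)·(34) = 0.5265 - 3.4136 = -2.8871
[A] = e^(-2.8871) = 0.0557 M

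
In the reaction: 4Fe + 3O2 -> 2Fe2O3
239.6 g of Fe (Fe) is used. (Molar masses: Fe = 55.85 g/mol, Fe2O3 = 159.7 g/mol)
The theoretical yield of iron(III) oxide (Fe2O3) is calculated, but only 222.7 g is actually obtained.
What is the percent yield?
Moles of Fe = 239.6 g ÷ 55.85 g/mol = 4.29006 mol
Mole ratio: 2 mol Fe2O3 / 4 mol Fe
Moles of Fe2O3 = 4.29006 × (2/4) = 2.14503 mol
Theoretical yield = 2.14503 mol × 159.7 g/mol = 342.56 g
Actual yield = 222.7 g
Percent yield = (222.7 / 342.56) × 100% = 65.0%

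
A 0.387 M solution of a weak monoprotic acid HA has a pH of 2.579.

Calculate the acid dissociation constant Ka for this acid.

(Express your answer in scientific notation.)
K_a = 1.81e-05

[H⁺] = 10^(−pH) = 10^(−2.579) = 2.636e-03 M. For HA ⇌ H⁺ + A⁻, Ka = x²/(C − x) = (2.636e-03)²/(0.387 − 2.636e-03) = 1.81e-05.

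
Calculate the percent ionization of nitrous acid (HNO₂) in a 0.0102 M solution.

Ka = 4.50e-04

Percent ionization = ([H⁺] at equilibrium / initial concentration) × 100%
Percent ionization = 18.9%

Let x = [H⁺]. Ka = x²/(C - x) ⇒ x² + (4.50e-04)x - (4.50e-04)(0.0102) = 0. x = 1.9292e-03. Percent = (1.9292e-03/0.0102) × 100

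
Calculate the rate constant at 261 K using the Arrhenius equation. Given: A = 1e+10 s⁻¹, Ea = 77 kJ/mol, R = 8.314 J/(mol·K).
3.88e-06 s⁻¹

k = A·exp(-Ea/(R·T)) = 1e+10·exp(-77000/(8.314·261)) = 1e+10·exp(-35.4846) = 1e+10·3.8835e-16 = 3.88e-06 s⁻¹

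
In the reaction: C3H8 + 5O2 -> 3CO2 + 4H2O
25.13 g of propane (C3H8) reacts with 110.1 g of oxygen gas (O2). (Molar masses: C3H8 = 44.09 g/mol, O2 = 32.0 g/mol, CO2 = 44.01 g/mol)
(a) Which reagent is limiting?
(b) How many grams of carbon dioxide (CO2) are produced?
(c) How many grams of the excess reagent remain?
(a) C3H8, (b) 75.25 g, (c) 18.9 g

Moles of C3H8 = 25.13 g ÷ 44.09 g/mol = 0.569971 mol
Moles of O2 = 110.1 g ÷ 32.0 g/mol = 3.44062 mol
Moles ÷ coefficient: C3H8: 0.569971/1 = 0.57, O2: 3.44062/5 = 0.6881
(a) C3H8 has the smaller value, so C3H8 is the limiting reagent.
(b) Moles of CO2 = 0.569971 mol C3H8 × (3/1) = 1.70991 mol; mass = 1.70991 mol × 44.01 g/mol = 75.25 g
(c) O2 consumed = 0.569971 × (5/1) = 2.84985 mol; remaining = 3.44062 − 2.84985 = 0.590772 mol; mass = 0.590772 mol × 32.0 g/mol = 18.9 g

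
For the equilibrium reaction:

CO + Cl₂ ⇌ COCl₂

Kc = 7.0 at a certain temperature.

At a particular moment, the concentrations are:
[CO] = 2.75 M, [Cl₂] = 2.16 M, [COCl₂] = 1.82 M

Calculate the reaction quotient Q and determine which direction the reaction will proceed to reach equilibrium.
Q = 0.306, Q < K, reaction proceeds forward (toward products)

Q = ([COCl₂]) / ([CO] × [Cl₂])
  = ((1.82)) / ((2.75)·(2.16)) = 1.82/5.94 = 0.3064
Since Q = 0.3064 < Kc = 7.0, the reaction proceeds forward (toward products) to reach equilibrium.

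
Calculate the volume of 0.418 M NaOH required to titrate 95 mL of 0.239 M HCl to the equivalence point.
V_{base} = 54.3 mL

At equivalence: moles acid = moles base.
moles HCl = 0.239 M × 0.095 L = 0.022705 mol
V_NaOH = 0.022705 mol ÷ 0.418 M = 0.05432 L = 54.3 mL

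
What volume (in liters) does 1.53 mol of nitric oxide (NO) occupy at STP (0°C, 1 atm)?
At STP, 1 mol of gas occupies 22.4 L
Volume = 1.53 mol × 22.4 L/mol = 34.27 L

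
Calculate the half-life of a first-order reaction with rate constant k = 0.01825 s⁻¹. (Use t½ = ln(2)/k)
37.98 s

t½ = ln(2)/k = 0.6931/0.01825 = 37.98 s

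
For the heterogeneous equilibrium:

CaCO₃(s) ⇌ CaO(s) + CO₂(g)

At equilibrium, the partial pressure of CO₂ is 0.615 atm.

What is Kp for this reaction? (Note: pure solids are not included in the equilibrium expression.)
K_p = 0.615

Solids (CaCO₃, CaO) have activity 1 and are excluded.
Kp = P(CO₂) = 0.615.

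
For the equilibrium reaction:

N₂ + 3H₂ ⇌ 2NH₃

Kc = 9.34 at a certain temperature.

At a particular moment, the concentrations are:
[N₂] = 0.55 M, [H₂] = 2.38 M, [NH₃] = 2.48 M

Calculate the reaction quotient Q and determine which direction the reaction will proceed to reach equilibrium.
Q = 0.829, Q < K, reaction proceeds forward (toward products)

Q = ([NH₃]^2) / ([N₂] × [H₂]^3)
  = ((2.48)^2) / ((0.55)·(2.38)^3) = 6.1504/7.4147 = 0.8295
Since Q = 0.8295 < Kc = 9.34, the reaction proceeds forward (toward products) to reach equilibrium.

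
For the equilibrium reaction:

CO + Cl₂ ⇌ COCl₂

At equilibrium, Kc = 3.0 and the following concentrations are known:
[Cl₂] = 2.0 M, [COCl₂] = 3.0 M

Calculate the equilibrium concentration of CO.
[CO] = 0.5000 M

Kc = ([COCl₂]) / ([CO] × [Cl₂]) = 3.0
[CO]^1 = (product terms)/(Kc · other reactant terms) = 3 / (3.0 · 2) = 0.5
[CO] = 0.5000 M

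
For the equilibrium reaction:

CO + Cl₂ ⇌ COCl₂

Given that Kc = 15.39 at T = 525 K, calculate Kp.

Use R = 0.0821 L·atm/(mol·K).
K_p = 0.3571

Δn = (moles gaseous products) − (moles gaseous reactants) = -1
T = 525 K; RT = 0.0821 × 525 = 43.1025
Kp = Kc·(RT)^Δn = 15.39 × (43.1025)^-1 = 15.39 × 0.0232005 = 0.3571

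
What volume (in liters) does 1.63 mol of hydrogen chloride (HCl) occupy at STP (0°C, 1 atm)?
At STP, 1 mol of gas occupies 22.4 L
Volume = 1.63 mol × 22.4 L/mol = 36.51 L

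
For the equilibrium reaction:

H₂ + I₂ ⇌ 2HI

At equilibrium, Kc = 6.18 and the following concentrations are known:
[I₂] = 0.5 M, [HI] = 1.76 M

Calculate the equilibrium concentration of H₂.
[H₂] = 1.0025 M

Kc = ([HI]^2) / ([H₂] × [I₂]) = 6.18
[H₂]^1 = (product terms)/(Kc · other reactant terms) = 3.0976 / (6.18 · 0.5) = 1.0025
[H₂] = 1.0025 M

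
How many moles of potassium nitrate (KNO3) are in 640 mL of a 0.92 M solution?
Moles = Molarity × Volume (L)
Moles = 0.92 M × 0.64 L = 0.5888 mol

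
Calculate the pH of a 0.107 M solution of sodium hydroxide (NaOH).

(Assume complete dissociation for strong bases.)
pH = 13.03

[OH⁻] = 0.107 M for strong base. pOH = -log[OH⁻] = 0.97, pH = 14 - pOH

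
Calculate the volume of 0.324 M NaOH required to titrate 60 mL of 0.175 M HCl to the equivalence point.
V_{base} = 32.4 mL

At equivalence: moles acid = moles base.
moles HCl = 0.175 M × 0.06 L = 0.0105 mol
V_NaOH = 0.0105 mol ÷ 0.324 M = 0.03241 L = 32.4 mL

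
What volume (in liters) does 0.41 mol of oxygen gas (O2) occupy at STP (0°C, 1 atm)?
At STP, 1 mol of gas occupies 22.4 L
Volume = 0.41 mol × 22.4 L/mol = 9.18 L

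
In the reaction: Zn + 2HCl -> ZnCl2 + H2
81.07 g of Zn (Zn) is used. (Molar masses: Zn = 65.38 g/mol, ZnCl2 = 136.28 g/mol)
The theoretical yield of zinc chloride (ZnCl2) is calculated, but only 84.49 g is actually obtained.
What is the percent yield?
Moles of Zn = 81.07 g ÷ 65.38 g/mol = 1.23998 mol
Mole ratio: 1 mol ZnCl2 / 1 mol Zn
Moles of ZnCl2 = 1.23998 × (1/1) = 1.23998 mol
Theoretical yield = 1.23998 mol × 136.28 g/mol = 168.98 g
Actual yield = 84.49 g
Percent yield = (84.49 / 168.98) × 100% = 50.0%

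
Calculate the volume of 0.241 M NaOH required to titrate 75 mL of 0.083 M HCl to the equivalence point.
V_{base} = 25.8 mL

At equivalence: moles acid = moles base.
moles HCl = 0.083 M × 0.075 L = 0.006225 mol
V_NaOH = 0.006225 mol ÷ 0.241 M = 0.02583 L = 25.8 mL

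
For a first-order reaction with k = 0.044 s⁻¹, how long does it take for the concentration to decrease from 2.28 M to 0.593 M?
30.61 s

From ln[A] = ln[A]₀ - k·t: t = ln([A]₀/[A])/k = ln(2.28/0.593)/0.044 = ln(3.8449)/0.044 = 1.3467/0.044 = 30.61 s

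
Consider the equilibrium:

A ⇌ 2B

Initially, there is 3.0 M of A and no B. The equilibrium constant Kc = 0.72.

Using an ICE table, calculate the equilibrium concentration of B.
[B] = 1.301 M

ICE: [A] = 3.0 − x, [B] = 2x.
Kc = (2x)²/(3.0 − x) = 0.72 ⇒ 4x² + 0.72x − 2.16 = 0.
x = (−0.72 + √(0.72² + 4·4·2.16))/(2·4) = (−0.72 + √35.078)/8 = 0.65034.
[B] = 2x = 1.301 M.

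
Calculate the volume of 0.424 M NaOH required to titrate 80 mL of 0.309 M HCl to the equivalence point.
V_{base} = 58.3 mL

At equivalence: moles acid = moles base.
moles HCl = 0.309 M × 0.08 L = 0.02472 mol
V_NaOH = 0.02472 mol ÷ 0.424 M = 0.0583 L = 58.3 mL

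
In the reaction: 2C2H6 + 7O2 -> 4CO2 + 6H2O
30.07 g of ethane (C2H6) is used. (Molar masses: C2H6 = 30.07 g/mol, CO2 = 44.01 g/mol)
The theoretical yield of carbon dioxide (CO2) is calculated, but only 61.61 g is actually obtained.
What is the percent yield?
Moles of C2H6 = 30.07 g ÷ 30.07 g/mol = 1 mol
Mole ratio: 4 mol CO2 / 2 mol C2H6
Moles of CO2 = 1 × (4/2) = 2 mol
Theoretical yield = 2 mol × 44.01 g/mol = 88.02 g
Actual yield = 61.61 g
Percent yield = (61.61 / 88.02) × 100% = 70.0%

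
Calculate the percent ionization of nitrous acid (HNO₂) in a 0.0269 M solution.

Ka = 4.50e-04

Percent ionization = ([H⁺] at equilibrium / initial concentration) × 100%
Percent ionization = 12.1%

Let x = [H⁺]. Ka = x²/(C - x) ⇒ x² + (4.50e-04)x - (4.50e-04)(0.0269) = 0. x = 3.2615e-03. Percent = (3.2615e-03/0.0269) × 100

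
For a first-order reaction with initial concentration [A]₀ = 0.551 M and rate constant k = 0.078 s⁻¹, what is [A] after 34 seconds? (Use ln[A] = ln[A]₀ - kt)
0.0389 M

ln[A] = ln[A]₀ - k·t = ln(0.551) - (0.078)·(34) = -0.5960 - 2.6520 = -3.2480
[A] = e^(-3.2480) = 0.0389 M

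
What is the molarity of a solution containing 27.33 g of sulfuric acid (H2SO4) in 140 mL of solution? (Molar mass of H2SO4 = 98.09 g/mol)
Moles of H2SO4 = 27.33 g ÷ 98.09 g/mol = 0.278622 mol
Volume = 140 mL = 0.14 L
Molarity = 0.278622 mol ÷ 0.14 L = 1.99 M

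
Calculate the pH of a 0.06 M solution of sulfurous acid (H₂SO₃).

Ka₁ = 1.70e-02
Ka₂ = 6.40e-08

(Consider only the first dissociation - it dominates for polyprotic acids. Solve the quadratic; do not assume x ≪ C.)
pH = 1.61

x² + Ka₁·x − Ka₁·C = 0 with Ka₁ = 1.70e-02, C = 0.06.
x = (−Ka₁ + √(Ka₁² + 4·Ka₁·C))/2 = 2.4549e-02 M, so pH = 1.61.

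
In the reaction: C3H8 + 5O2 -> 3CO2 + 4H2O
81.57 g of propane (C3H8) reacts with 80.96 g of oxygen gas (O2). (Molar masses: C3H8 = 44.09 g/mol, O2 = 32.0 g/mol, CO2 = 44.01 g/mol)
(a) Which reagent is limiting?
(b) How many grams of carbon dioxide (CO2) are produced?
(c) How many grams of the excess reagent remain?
(a) O2, (b) 66.81 g, (c) 59.26 g

Moles of C3H8 = 81.57 g ÷ 44.09 g/mol = 1.85008 mol
Moles of O2 = 80.96 g ÷ 32.0 g/mol = 2.53 mol
Moles ÷ coefficient: C3H8: 1.85008/1 = 1.85, O2: 2.53/5 = 0.506
(a) O2 has the smaller value, so O2 is the limiting reagent.
(b) Moles of CO2 = 2.53 mol O2 × (3/5) = 1.518 mol; mass = 1.518 mol × 44.01 g/mol = 66.81 g
(c) C3H8 consumed = 2.53 × (1/5) = 0.506 mol; remaining = 1.85008 − 0.506 = 1.34408 mol; mass = 1.34408 mol × 44.09 g/mol = 59.26 g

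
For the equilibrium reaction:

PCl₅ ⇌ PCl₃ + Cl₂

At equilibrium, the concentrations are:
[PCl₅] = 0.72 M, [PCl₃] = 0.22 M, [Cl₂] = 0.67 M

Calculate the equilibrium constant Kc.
K_c = 0.2047

Kc = ([PCl₃] × [Cl₂]) / ([PCl₅])
   = ((0.22)·(0.67)) / ((0.72))
   = 0.1474 / 0.72 = 0.2047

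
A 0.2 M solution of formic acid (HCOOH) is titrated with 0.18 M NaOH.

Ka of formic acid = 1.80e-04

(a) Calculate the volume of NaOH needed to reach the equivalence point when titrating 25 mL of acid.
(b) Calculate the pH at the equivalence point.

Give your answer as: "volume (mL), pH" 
V = 27.8 mL, pH = 8.36

(a) At equivalence: moles acid = moles base.
moles acid = 0.2 × 0.025 = 0.005 mol; V_NaOH = 0.005/0.18 = 0.02778 L = 27.8 mL.
(b) At equivalence, all acid → conjugate base A⁻ at [A⁻] = 0.005/0.05278 = 0.09474 M.
Kb = Kw/Ka = 1.0e-14/1.80e-04 = 5.556e-11; [OH⁻] = √(Kb·[A⁻]) = 2.294e-06; pOH = 5.64; pH = 14 − pOH = 8.36.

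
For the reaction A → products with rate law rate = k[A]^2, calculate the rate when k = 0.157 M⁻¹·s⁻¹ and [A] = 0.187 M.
0.00549 M/s

rate = k·[A]^2 = 0.157·(0.187)^2 = 0.157·0.034969 = 0.00549 M/s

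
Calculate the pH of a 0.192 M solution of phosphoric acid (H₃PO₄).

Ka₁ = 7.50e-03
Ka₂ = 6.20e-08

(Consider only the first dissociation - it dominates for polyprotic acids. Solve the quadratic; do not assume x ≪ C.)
pH = 1.46

x² + Ka₁·x − Ka₁·C = 0 with Ka₁ = 7.50e-03, C = 0.192.
x = (−Ka₁ + √(Ka₁² + 4·Ka₁·C))/2 = 3.4382e-02 M, so pH = 1.46.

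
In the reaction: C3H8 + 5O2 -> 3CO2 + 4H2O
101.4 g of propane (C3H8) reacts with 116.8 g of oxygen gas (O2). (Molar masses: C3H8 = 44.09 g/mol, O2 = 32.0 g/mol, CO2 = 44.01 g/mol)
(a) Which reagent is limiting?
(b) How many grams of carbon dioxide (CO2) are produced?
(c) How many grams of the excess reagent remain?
(a) O2, (b) 96.38 g, (c) 69.21 g

Moles of C3H8 = 101.4 g ÷ 44.09 g/mol = 2.29984 mol
Moles of O2 = 116.8 g ÷ 32.0 g/mol = 3.65 mol
Moles ÷ coefficient: C3H8: 2.29984/1 = 2.3, O2: 3.65/5 = 0.73
(a) O2 has the smaller value, so O2 is the limiting reagent.
(b) Moles of CO2 = 3.65 mol O2 × (3/5) = 2.19 mol; mass = 2.19 mol × 44.01 g/mol = 96.38 g
(c) C3H8 consumed = 3.65 × (1/5) = 0.73 mol; remaining = 2.29984 − 0.73 = 1.56984 mol; mass = 1.56984 mol × 44.09 g/mol = 69.21 g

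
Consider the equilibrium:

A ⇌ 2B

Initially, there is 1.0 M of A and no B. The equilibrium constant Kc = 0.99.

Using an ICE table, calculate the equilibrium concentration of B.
[B] = 0.778 M

ICE: [A] = 1.0 − x, [B] = 2x.
Kc = (2x)²/(1.0 − x) = 0.99 ⇒ 4x² + 0.99x − 0.99 = 0.
x = (−0.99 + √(0.99² + 4·4·0.99))/(2·4) = (−0.99 + √16.82)/8 = 0.3889.
[B] = 2x = 0.778 M.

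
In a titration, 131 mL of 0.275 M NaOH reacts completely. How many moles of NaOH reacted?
Moles = Molarity × Volume (L)
Moles = 0.275 M × 0.131 L = 0.03603 mol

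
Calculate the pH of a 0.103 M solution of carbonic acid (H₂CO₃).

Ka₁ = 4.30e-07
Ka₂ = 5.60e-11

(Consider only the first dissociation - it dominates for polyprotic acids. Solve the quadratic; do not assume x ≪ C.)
pH = 3.68

x² + Ka₁·x − Ka₁·C = 0 with Ka₁ = 4.30e-07, C = 0.103.
x = (−Ka₁ + √(Ka₁² + 4·Ka₁·C))/2 = 2.1024e-04 M, so pH = 3.68.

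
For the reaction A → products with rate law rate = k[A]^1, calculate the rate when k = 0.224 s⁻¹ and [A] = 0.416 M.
0.09318 M/s

rate = k·[A]^1 = 0.224·(0.416)^1 = 0.224·0.416 = 0.09318 M/s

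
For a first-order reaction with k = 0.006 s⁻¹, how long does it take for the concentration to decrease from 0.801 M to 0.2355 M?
204.03 s

From ln[A] = ln[A]₀ - k·t: t = ln([A]₀/[A])/k = ln(0.801/0.2355)/0.006 = ln(3.4013)/0.006 = 1.2242/0.006 = 204.03 s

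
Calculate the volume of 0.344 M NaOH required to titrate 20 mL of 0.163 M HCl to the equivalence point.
V_{base} = 9.5 mL

At equivalence: moles acid = moles base.
moles HCl = 0.163 M × 0.02 L = 0.00326 mol
V_NaOH = 0.00326 mol ÷ 0.344 M = 0.009477 L = 9.5 mL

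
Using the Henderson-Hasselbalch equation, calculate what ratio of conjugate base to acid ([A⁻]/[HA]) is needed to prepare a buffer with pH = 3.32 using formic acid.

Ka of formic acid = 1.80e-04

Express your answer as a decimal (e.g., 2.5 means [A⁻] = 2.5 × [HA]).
[A⁻]/[HA] = 0.376

pKa = −log(1.80e-04) = 3.7447. pH = pKa + log([A⁻]/[HA]). 3.32 = 3.7447 + log(ratio). log(ratio) = 3.32 − 3.7447 = -0.4247. ratio = 10^(-0.4247) = 0.376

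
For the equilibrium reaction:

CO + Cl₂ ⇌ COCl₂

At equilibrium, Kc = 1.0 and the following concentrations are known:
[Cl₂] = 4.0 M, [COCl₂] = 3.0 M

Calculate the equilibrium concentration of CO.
[CO] = 0.7500 M

Kc = ([COCl₂]) / ([CO] × [Cl₂]) = 1.0
[CO]^1 = (product terms)/(Kc · other reactant terms) = 3 / (1.0 · 4) = 0.75
[CO] = 0.7500 M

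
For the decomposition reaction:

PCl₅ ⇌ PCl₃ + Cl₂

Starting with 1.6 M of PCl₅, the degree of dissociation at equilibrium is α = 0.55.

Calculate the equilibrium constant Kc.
K_c = 1.0756

x = α·[A]₀ = 0.55 × 1.6 = 0.88 M dissociated.
At eq: [PCl₅] = 1.6 − 0.88 = 0.72 M; [PCl₃] = [Cl₂] = x = 0.88 M.
Kc = [PCl₃][Cl₂]/[PCl₅] = (0.88)²/0.72 = 1.076.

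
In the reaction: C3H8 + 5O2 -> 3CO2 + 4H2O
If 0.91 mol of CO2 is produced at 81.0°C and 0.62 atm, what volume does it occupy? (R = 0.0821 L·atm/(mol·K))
T = 81.0°C + 273.15 = 354.15 K
V = nRT/P = (0.91 × 0.0821 × 354.15) / 0.62
V = 42.68 L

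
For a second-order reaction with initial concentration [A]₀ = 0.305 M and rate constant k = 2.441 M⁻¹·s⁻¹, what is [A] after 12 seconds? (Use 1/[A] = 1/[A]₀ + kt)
0.0307 M

1/[A] = 1/[A]₀ + k·t = 1/0.305 + (2.441)·(12) = 3.2787 + 29.2920 = 32.5707
[A] = 1/32.5707 = 0.0307 M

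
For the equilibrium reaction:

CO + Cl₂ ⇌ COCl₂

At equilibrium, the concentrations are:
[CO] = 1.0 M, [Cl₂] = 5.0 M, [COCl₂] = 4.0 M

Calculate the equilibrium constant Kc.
K_c = 0.8000

Kc = ([COCl₂]) / ([CO] × [Cl₂])
   = ((4.0)) / ((1.0)·(5.0))
   = 4 / 5 = 0.8000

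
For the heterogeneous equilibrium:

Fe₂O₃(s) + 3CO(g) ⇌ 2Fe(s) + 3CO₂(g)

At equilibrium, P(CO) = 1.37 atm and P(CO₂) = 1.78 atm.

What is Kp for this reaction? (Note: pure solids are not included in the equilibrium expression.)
K_p = 2.193

Solids (Fe₂O₃, Fe) are excluded.
Kp = P(CO₂)³/P(CO)³ = (1.78)³/(1.37)³ = 5.64/2.571 = 2.193.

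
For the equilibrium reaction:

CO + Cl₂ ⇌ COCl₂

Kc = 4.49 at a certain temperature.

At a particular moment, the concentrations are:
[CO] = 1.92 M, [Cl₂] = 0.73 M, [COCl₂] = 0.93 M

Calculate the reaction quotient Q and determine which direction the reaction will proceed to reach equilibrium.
Q = 0.664, Q < K, reaction proceeds forward (toward products)

Q = ([COCl₂]) / ([CO] × [Cl₂])
  = ((0.93)) / ((1.92)·(0.73)) = 0.93/1.4016 = 0.6635
Since Q = 0.6635 < Kc = 4.49, the reaction proceeds forward (toward products) to reach equilibrium.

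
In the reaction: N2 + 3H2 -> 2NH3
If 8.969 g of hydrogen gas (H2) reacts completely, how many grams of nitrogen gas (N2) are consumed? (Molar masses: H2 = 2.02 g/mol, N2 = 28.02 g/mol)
Moles of H2 = 8.969 g ÷ 2.02 g/mol = 4.4401 mol
Mole ratio: 1 mol N2 / 3 mol H2
Moles of N2 = 4.4401 × (1/3) = 1.48003 mol
Mass of N2 = 1.48003 mol × 28.02 g/mol = 41.47 g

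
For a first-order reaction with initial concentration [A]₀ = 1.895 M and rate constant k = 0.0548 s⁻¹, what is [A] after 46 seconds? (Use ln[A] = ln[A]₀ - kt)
0.1523 M

ln[A] = ln[A]₀ - k·t = ln(1.895) - (0.0548)·(46) = 0.6392 - 2.5208 = -1.8816
[A] = e^(-1.8816) = 0.1523 M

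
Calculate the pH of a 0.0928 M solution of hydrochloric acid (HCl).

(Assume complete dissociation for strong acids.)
pH = 1.03

[H⁺] = 0.0928 M for strong acid. pH = -log[H⁺] = -log(0.0928)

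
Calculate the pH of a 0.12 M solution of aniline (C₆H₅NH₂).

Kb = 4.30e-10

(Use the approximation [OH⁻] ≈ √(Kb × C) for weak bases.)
pH = 8.86

[OH⁻] = √(Kb × C) = √(4.30e-10 × 0.12) = 7.1833e-06. pOH = 5.14, pH = 14 - pOH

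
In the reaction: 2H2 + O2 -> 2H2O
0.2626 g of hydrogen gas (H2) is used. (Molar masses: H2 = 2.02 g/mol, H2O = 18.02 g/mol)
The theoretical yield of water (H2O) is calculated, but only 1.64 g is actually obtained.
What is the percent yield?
Moles of H2 = 0.2626 g ÷ 2.02 g/mol = 0.13 mol
Mole ratio: 2 mol H2O / 2 mol H2
Moles of H2O = 0.13 × (2/2) = 0.13 mol
Theoretical yield = 0.13 mol × 18.02 g/mol = 2.3426 g
Actual yield = 1.64 g
Percent yield = (1.64 / 2.3426) × 100% = 70.0%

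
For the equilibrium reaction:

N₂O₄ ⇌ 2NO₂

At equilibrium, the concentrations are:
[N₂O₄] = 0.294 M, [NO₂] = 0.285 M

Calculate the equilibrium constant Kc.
K_c = 0.2763

Kc = ([NO₂]^2) / ([N₂O₄])
   = ((0.285)^2) / ((0.294))
   = 0.081225 / 0.294 = 0.2763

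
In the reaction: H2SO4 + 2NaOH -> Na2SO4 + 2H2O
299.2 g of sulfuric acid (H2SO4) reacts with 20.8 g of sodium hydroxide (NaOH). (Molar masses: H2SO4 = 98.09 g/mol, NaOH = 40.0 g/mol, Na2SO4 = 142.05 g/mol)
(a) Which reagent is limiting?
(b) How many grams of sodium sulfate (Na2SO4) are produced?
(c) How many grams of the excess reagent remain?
(a) NaOH, (b) 36.93 g, (c) 273.7 g

Moles of H2SO4 = 299.2 g ÷ 98.09 g/mol = 3.05026 mol
Moles of NaOH = 20.8 g ÷ 40.0 g/mol = 0.52 mol
Moles ÷ coefficient: H2SO4: 3.05026/1 = 3.05, NaOH: 0.52/2 = 0.26
(a) NaOH has the smaller value, so NaOH is the limiting reagent.
(b) Moles of Na2SO4 = 0.52 mol NaOH × (1/2) = 0.26 mol; mass = 0.26 mol × 142.05 g/mol = 36.93 g
(c) H2SO4 consumed = 0.52 × (1/2) = 0.26 mol; remaining = 3.05026 − 0.26 = 2.79026 mol; mass = 2.79026 mol × 98.09 g/mol = 273.7 g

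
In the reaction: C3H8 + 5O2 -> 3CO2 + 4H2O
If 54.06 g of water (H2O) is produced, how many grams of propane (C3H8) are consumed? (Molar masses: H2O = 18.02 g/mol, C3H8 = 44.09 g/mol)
Moles of H2O = 54.06 g ÷ 18.02 g/mol = 3 mol
Mole ratio: 1 mol C3H8 / 4 mol H2O
Moles of C3H8 = 3 × (1/4) = 0.75 mol
Mass of C3H8 = 0.75 mol × 44.09 g/mol = 33.07 g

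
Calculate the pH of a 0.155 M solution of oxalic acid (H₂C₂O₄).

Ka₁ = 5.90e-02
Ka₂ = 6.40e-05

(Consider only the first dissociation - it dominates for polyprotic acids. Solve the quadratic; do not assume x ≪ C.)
pH = 1.15

x² + Ka₁·x − Ka₁·C = 0 with Ka₁ = 5.90e-02, C = 0.155.
x = (−Ka₁ + √(Ka₁² + 4·Ka₁·C))/2 = 7.0576e-02 M, so pH = 1.15.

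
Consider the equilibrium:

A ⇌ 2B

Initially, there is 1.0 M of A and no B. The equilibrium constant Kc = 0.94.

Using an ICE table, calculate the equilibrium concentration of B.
[B] = 0.763 M

ICE: [A] = 1.0 − x, [B] = 2x.
Kc = (2x)²/(1.0 − x) = 0.94 ⇒ 4x² + 0.94x − 0.94 = 0.
x = (−0.94 + √(0.94² + 4·4·0.94))/(2·4) = (−0.94 + √15.924)/8 = 0.3813.
[B] = 2x = 0.763 M.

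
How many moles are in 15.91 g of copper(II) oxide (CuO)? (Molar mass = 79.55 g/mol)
Moles = 15.91 g ÷ 79.55 g/mol = 0.2 mol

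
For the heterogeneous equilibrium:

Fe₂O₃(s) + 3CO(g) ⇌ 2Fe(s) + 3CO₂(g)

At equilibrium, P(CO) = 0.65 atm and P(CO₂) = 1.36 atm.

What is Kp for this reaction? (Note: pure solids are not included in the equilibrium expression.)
K_p = 9.160

Solids (Fe₂O₃, Fe) are excluded.
Kp = P(CO₂)³/P(CO)³ = (1.36)³/(0.65)³ = 2.515/0.2746 = 9.160.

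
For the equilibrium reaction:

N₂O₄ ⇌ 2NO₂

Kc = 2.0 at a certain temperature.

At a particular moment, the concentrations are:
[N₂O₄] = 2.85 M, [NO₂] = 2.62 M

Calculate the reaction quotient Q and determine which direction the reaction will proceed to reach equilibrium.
Q = 2.409, Q > K, reaction proceeds reverse (toward reactants)

Q = ([NO₂]^2) / ([N₂O₄])
  = ((2.62)^2) / ((2.85)) = 6.8644/2.85 = 2.409
Since Q = 2.409 > Kc = 2.0, the reaction proceeds reverse (toward reactants) to reach equilibrium.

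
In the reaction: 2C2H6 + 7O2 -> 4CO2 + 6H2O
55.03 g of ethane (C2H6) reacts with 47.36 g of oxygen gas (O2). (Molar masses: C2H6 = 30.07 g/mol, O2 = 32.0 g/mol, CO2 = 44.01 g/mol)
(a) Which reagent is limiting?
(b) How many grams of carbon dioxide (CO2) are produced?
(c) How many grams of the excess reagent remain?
(a) O2, (b) 37.22 g, (c) 42.31 g

Moles of C2H6 = 55.03 g ÷ 30.07 g/mol = 1.83006 mol
Moles of O2 = 47.36 g ÷ 32.0 g/mol = 1.48 mol
Moles ÷ coefficient: C2H6: 1.83006/2 = 0.915, O2: 1.48/7 = 0.2114
(a) O2 has the smaller value, so O2 is the limiting reagent.
(b) Moles of CO2 = 1.48 mol O2 × (4/7) = 0.845714 mol; mass = 0.845714 mol × 44.01 g/mol = 37.22 g
(c) C2H6 consumed = 1.48 × (2/7) = 0.422857 mol; remaining = 1.83006 − 0.422857 = 1.40721 mol; mass = 1.40721 mol × 30.07 g/mol = 42.31 g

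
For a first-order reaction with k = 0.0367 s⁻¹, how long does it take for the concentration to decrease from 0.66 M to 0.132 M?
43.85 s

From ln[A] = ln[A]₀ - k·t: t = ln([A]₀/[A])/k = ln(0.66/0.132)/0.0367 = ln(5.0000)/0.0367 = 1.6094/0.0367 = 43.85 s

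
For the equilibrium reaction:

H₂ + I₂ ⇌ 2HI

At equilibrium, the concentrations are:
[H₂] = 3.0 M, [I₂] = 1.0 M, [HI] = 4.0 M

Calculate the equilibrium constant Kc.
K_c = 5.3333

Kc = ([HI]^2) / ([H₂] × [I₂])
   = ((4.0)^2) / ((3.0)·(1.0))
   = 16 / 3 = 5.3333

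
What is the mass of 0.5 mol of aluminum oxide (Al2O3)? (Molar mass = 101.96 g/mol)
Mass = 0.5 mol × 101.96 g/mol = 50.98 g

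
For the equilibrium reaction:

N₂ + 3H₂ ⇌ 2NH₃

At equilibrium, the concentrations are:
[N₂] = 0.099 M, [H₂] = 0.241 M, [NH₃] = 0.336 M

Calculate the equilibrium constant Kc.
K_c = 81.4690

Kc = ([NH₃]^2) / ([N₂] × [H₂]^3)
   = ((0.336)^2) / ((0.099)·(0.241)^3)
   = 0.1129 / 0.0013858 = 81.4690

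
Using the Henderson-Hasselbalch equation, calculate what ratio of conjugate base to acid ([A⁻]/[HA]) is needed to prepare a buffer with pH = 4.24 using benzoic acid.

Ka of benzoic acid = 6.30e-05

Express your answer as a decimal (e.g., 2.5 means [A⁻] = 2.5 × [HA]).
[A⁻]/[HA] = 1.095

pKa = −log(6.30e-05) = 4.2007. pH = pKa + log([A⁻]/[HA]). 4.24 = 4.2007 + log(ratio). log(ratio) = 4.24 − 4.2007 = 0.0393. ratio = 10^(0.0393) = 1.095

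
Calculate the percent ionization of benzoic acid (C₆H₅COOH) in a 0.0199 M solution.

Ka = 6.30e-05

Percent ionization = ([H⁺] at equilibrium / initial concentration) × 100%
Percent ionization = 5.47%

Let x = [H⁺]. Ka = x²/(C - x) ⇒ x² + (6.30e-05)x - (6.30e-05)(0.0199) = 0. x = 1.0886e-03. Percent = (1.0886e-03/0.0199) × 100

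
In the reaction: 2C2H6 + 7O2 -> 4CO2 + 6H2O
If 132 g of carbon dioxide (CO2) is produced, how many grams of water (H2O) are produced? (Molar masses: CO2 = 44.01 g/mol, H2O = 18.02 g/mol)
Moles of CO2 = 132 g ÷ 44.01 g/mol = 2.99932 mol
Mole ratio: 6 mol H2O / 4 mol CO2
Moles of H2O = 2.99932 × (6/4) = 4.49898 mol
Mass of H2O = 4.49898 mol × 18.02 g/mol = 81.07 g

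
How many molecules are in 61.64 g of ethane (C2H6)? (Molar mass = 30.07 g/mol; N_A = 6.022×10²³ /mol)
Moles = 61.64 g ÷ 30.07 g/mol = 2.04988 mol
Molecules = 2.04988 mol × 6.022×10²³ /mol = 1.234e+24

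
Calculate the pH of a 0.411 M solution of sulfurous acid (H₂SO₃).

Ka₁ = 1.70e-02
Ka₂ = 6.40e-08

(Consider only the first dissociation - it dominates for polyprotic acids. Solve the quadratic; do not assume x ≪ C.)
pH = 1.12

x² + Ka₁·x − Ka₁·C = 0 with Ka₁ = 1.70e-02, C = 0.411.
x = (−Ka₁ + √(Ka₁² + 4·Ka₁·C))/2 = 7.5519e-02 M, so pH = 1.12.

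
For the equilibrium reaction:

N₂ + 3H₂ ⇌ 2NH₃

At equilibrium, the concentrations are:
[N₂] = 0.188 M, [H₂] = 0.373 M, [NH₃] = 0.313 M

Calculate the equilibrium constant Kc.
K_c = 10.0416

Kc = ([NH₃]^2) / ([N₂] × [H₂]^3)
   = ((0.313)^2) / ((0.188)·(0.373)^3)
   = 0.097969 / 0.0097563 = 10.0416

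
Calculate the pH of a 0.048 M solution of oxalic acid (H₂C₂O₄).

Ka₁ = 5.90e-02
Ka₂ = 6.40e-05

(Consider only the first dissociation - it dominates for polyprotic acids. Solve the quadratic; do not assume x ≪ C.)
pH = 1.50

x² + Ka₁·x − Ka₁·C = 0 with Ka₁ = 5.90e-02, C = 0.048.
x = (−Ka₁ + √(Ka₁² + 4·Ka₁·C))/2 = 3.1346e-02 M, so pH = 1.50.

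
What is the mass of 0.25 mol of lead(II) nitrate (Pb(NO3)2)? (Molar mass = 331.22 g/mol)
Mass = 0.25 mol × 331.22 g/mol = 82.81 g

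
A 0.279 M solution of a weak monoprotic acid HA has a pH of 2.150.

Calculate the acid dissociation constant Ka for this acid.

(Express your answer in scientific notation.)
K_a = 1.84e-04

[H⁺] = 10^(−pH) = 10^(−2.150) = 7.079e-03 M. For HA ⇌ H⁺ + A⁻, Ka = x²/(C − x) = (7.079e-03)²/(0.279 − 7.079e-03) = 1.84e-04.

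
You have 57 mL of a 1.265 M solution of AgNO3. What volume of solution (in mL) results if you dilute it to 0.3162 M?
Using M₁V₁ = M₂V₂:
1.265 × 57 = 0.3162 × V₂
V₂ = (1.265 × 57) / 0.3162 = 228 mL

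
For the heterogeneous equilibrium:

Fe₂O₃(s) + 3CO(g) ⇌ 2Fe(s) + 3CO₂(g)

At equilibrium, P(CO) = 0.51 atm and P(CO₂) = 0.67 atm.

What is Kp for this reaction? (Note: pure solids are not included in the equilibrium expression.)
K_p = 2.267

Solids (Fe₂O₃, Fe) are excluded.
Kp = P(CO₂)³/P(CO)³ = (0.67)³/(0.51)³ = 0.3008/0.1327 = 2.267.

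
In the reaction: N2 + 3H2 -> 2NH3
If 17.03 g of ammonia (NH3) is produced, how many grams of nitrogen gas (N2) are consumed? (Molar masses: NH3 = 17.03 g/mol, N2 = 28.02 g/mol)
Moles of NH3 = 17.03 g ÷ 17.03 g/mol = 1 mol
Mole ratio: 1 mol N2 / 2 mol NH3
Moles of N2 = 1 × (1/2) = 0.5 mol
Mass of N2 = 0.5 mol × 28.02 g/mol = 14.01 g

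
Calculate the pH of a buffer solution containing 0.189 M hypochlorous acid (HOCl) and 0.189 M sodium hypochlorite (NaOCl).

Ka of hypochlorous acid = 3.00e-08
pH = 7.52

pKa = -log(3.00e-08) = 7.52. pH = pKa + log([A⁻]/[HA]) = 7.52 + log(0.189/0.189)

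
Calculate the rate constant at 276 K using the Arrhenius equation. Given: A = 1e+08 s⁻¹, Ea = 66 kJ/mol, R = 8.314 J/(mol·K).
3.23e-05 s⁻¹

k = A·exp(-Ea/(R·T)) = 1e+08·exp(-66000/(8.314·276)) = 1e+08·exp(-28.7624) = 1e+08·3.2259e-13 = 3.23e-05 s⁻¹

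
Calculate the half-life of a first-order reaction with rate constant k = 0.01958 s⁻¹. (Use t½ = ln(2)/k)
35.40 s

t½ = ln(2)/k = 0.6931/0.01958 = 35.40 s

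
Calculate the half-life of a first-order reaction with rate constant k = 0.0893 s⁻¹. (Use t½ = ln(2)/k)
7.76 s

t½ = ln(2)/k = 0.6931/0.0893 = 7.76 s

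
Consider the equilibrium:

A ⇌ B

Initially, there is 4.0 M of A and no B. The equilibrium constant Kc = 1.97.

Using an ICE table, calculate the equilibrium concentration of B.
[B] = 2.653 M

ICE: [A] = 4.0 − x, [B] = x.
Kc = x/(4.0 − x) = 1.97 ⇒ x = 1.97·4.0/(1 + 1.97) = 7.88/2.97 = 2.653.
[B] = x = 2.653 M.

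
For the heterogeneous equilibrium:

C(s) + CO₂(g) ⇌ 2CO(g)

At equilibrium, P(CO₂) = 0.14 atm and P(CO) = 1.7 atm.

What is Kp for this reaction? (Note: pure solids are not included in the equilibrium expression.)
K_p = 20.643

Solid C is excluded.
Kp = P(CO)²/P(CO₂) = (1.7)²/0.14 = 2.89/0.14 = 20.643.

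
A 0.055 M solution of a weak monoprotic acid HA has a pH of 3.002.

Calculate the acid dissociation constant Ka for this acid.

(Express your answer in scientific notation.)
K_a = 1.83e-05

[H⁺] = 10^(−pH) = 10^(−3.002) = 9.954e-04 M. For HA ⇌ H⁺ + A⁻, Ka = x²/(C − x) = (9.954e-04)²/(0.055 − 9.954e-04) = 1.83e-05.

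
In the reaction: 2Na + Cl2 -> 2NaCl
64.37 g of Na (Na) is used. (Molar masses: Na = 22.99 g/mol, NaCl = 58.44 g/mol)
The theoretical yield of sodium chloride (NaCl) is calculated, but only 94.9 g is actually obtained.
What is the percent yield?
Moles of Na = 64.37 g ÷ 22.99 g/mol = 2.79991 mol
Mole ratio: 2 mol NaCl / 2 mol Na
Moles of NaCl = 2.79991 × (2/2) = 2.79991 mol
Theoretical yield = 2.79991 mol × 58.44 g/mol = 163.63 g
Actual yield = 94.9 g
Percent yield = (94.9 / 163.63) × 100% = 58.0%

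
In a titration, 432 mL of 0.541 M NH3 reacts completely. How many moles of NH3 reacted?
Moles = Molarity × Volume (L)
Moles = 0.541 M × 0.432 L = 0.2337 mol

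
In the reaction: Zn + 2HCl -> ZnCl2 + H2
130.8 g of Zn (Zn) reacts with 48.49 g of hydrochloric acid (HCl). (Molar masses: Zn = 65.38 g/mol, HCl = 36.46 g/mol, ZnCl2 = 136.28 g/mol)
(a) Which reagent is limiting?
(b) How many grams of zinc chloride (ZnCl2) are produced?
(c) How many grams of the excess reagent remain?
(a) HCl, (b) 90.62 g, (c) 87.32 g

Moles of Zn = 130.8 g ÷ 65.38 g/mol = 2.00061 mol
Moles of HCl = 48.49 g ÷ 36.46 g/mol = 1.32995 mol
Moles ÷ coefficient: Zn: 2.00061/1 = 2.001, HCl: 1.32995/2 = 0.665
(a) HCl has the smaller value, so HCl is the limiting reagent.
(b) Moles of ZnCl2 = 1.32995 mol HCl × (1/2) = 0.664975 mol; mass = 0.664975 mol × 136.28 g/mol = 90.62 g
(c) Zn consumed = 1.32995 × (1/2) = 0.664975 mol; remaining = 2.00061 − 0.664975 = 1.33564 mol; mass = 1.33564 mol × 65.38 g/mol = 87.32 g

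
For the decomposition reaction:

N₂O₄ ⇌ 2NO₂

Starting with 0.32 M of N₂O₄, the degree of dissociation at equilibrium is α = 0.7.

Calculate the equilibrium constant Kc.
K_c = 2.0907

x = α·[A]₀ = 0.7 × 0.32 = 0.224 M dissociated.
At eq: [N₂O₄] = 0.32 − 0.224 = 0.096 M; [NO₂] = 2x = 0.448 M.
Kc = [NO₂]²/[N₂O₄] = (0.448)²/0.096 = 2.091.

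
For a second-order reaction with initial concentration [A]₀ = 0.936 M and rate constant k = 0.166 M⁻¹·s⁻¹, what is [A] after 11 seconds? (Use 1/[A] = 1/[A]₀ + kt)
0.3455 M

1/[A] = 1/[A]₀ + k·t = 1/0.936 + (0.166)·(11) = 1.0684 + 1.8260 = 2.8944
[A] = 1/2.8944 = 0.3455 M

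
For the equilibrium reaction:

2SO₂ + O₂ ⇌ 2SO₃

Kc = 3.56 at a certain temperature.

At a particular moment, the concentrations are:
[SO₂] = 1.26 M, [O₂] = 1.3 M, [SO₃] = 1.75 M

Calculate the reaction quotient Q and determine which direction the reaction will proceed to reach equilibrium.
Q = 1.484, Q < K, reaction proceeds forward (toward products)

Q = ([SO₃]^2) / ([SO₂]^2 × [O₂])
  = ((1.75)^2) / ((1.26)^2·(1.3)) = 3.0625/2.0639 = 1.484
Since Q = 1.484 < Kc = 3.56, the reaction proceeds forward (toward products) to reach equilibrium.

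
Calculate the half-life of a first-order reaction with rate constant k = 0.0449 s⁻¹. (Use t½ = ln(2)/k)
15.44 s

t½ = ln(2)/k = 0.6931/0.0449 = 15.44 s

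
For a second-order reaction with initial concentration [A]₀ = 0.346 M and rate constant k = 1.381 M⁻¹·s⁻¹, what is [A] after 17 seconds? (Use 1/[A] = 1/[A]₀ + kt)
0.0379 M

1/[A] = 1/[A]₀ + k·t = 1/0.346 + (1.381)·(17) = 2.8902 + 23.4770 = 26.3672
[A] = 1/26.3672 = 0.0379 M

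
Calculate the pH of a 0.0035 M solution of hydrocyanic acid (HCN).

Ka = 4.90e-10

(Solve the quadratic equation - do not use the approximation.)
pH = 5.88

x² + Ka×x - Ka×C = 0. Using quadratic formula: [H⁺] = 1.3093e-06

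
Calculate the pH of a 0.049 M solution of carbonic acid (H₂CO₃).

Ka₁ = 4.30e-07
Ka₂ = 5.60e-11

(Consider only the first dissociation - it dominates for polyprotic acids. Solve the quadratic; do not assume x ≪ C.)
pH = 3.84

x² + Ka₁·x − Ka₁·C = 0 with Ka₁ = 4.30e-07, C = 0.049.
x = (−Ka₁ + √(Ka₁² + 4·Ka₁·C))/2 = 1.4494e-04 M, so pH = 3.84.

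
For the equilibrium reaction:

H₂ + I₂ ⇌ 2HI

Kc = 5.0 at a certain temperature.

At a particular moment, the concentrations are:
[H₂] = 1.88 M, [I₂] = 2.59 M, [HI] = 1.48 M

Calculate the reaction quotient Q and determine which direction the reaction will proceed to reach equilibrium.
Q = 0.450, Q < K, reaction proceeds forward (toward products)

Q = ([HI]^2) / ([H₂] × [I₂])
  = ((1.48)^2) / ((1.88)·(2.59)) = 2.1904/4.8692 = 0.4498
Since Q = 0.4498 < Kc = 5.0, the reaction proceeds forward (toward products) to reach equilibrium.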